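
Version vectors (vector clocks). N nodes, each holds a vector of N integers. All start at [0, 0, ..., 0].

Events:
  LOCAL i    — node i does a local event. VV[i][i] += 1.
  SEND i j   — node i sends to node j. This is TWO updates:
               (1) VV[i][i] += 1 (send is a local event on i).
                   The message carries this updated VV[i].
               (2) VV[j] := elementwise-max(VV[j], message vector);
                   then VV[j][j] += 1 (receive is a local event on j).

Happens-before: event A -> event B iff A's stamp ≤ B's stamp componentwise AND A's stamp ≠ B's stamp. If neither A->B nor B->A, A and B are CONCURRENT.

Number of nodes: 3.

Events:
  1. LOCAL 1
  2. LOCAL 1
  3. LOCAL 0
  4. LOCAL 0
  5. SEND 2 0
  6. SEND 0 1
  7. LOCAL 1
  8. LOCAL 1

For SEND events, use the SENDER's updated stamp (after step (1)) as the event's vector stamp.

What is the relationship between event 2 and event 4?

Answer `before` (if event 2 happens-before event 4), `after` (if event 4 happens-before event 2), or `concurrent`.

Initial: VV[0]=[0, 0, 0]
Initial: VV[1]=[0, 0, 0]
Initial: VV[2]=[0, 0, 0]
Event 1: LOCAL 1: VV[1][1]++ -> VV[1]=[0, 1, 0]
Event 2: LOCAL 1: VV[1][1]++ -> VV[1]=[0, 2, 0]
Event 3: LOCAL 0: VV[0][0]++ -> VV[0]=[1, 0, 0]
Event 4: LOCAL 0: VV[0][0]++ -> VV[0]=[2, 0, 0]
Event 5: SEND 2->0: VV[2][2]++ -> VV[2]=[0, 0, 1], msg_vec=[0, 0, 1]; VV[0]=max(VV[0],msg_vec) then VV[0][0]++ -> VV[0]=[3, 0, 1]
Event 6: SEND 0->1: VV[0][0]++ -> VV[0]=[4, 0, 1], msg_vec=[4, 0, 1]; VV[1]=max(VV[1],msg_vec) then VV[1][1]++ -> VV[1]=[4, 3, 1]
Event 7: LOCAL 1: VV[1][1]++ -> VV[1]=[4, 4, 1]
Event 8: LOCAL 1: VV[1][1]++ -> VV[1]=[4, 5, 1]
Event 2 stamp: [0, 2, 0]
Event 4 stamp: [2, 0, 0]
[0, 2, 0] <= [2, 0, 0]? False
[2, 0, 0] <= [0, 2, 0]? False
Relation: concurrent

Answer: concurrent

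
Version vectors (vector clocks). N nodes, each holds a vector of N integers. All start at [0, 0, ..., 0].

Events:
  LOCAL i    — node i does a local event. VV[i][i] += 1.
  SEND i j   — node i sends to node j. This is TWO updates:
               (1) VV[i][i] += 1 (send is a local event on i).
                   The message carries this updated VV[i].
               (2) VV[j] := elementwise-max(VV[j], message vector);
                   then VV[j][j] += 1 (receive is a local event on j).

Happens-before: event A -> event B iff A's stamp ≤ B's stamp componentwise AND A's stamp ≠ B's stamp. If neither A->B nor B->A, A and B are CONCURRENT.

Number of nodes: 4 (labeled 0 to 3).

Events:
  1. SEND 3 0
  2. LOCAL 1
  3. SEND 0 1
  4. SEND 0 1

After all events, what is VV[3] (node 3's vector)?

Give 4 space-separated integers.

Answer: 0 0 0 1

Derivation:
Initial: VV[0]=[0, 0, 0, 0]
Initial: VV[1]=[0, 0, 0, 0]
Initial: VV[2]=[0, 0, 0, 0]
Initial: VV[3]=[0, 0, 0, 0]
Event 1: SEND 3->0: VV[3][3]++ -> VV[3]=[0, 0, 0, 1], msg_vec=[0, 0, 0, 1]; VV[0]=max(VV[0],msg_vec) then VV[0][0]++ -> VV[0]=[1, 0, 0, 1]
Event 2: LOCAL 1: VV[1][1]++ -> VV[1]=[0, 1, 0, 0]
Event 3: SEND 0->1: VV[0][0]++ -> VV[0]=[2, 0, 0, 1], msg_vec=[2, 0, 0, 1]; VV[1]=max(VV[1],msg_vec) then VV[1][1]++ -> VV[1]=[2, 2, 0, 1]
Event 4: SEND 0->1: VV[0][0]++ -> VV[0]=[3, 0, 0, 1], msg_vec=[3, 0, 0, 1]; VV[1]=max(VV[1],msg_vec) then VV[1][1]++ -> VV[1]=[3, 3, 0, 1]
Final vectors: VV[0]=[3, 0, 0, 1]; VV[1]=[3, 3, 0, 1]; VV[2]=[0, 0, 0, 0]; VV[3]=[0, 0, 0, 1]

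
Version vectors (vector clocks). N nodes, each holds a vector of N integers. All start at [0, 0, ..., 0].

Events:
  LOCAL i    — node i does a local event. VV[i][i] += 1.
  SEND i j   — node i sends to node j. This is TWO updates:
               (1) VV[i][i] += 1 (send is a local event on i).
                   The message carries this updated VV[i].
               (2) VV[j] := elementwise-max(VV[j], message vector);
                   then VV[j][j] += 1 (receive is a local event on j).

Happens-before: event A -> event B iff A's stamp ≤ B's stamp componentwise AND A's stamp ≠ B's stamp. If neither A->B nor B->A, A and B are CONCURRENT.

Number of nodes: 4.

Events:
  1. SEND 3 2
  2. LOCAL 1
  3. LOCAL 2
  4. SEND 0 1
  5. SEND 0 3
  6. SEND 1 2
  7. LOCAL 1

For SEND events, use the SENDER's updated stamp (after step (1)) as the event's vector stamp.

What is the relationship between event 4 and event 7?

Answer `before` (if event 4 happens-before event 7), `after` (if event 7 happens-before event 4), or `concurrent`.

Answer: before

Derivation:
Initial: VV[0]=[0, 0, 0, 0]
Initial: VV[1]=[0, 0, 0, 0]
Initial: VV[2]=[0, 0, 0, 0]
Initial: VV[3]=[0, 0, 0, 0]
Event 1: SEND 3->2: VV[3][3]++ -> VV[3]=[0, 0, 0, 1], msg_vec=[0, 0, 0, 1]; VV[2]=max(VV[2],msg_vec) then VV[2][2]++ -> VV[2]=[0, 0, 1, 1]
Event 2: LOCAL 1: VV[1][1]++ -> VV[1]=[0, 1, 0, 0]
Event 3: LOCAL 2: VV[2][2]++ -> VV[2]=[0, 0, 2, 1]
Event 4: SEND 0->1: VV[0][0]++ -> VV[0]=[1, 0, 0, 0], msg_vec=[1, 0, 0, 0]; VV[1]=max(VV[1],msg_vec) then VV[1][1]++ -> VV[1]=[1, 2, 0, 0]
Event 5: SEND 0->3: VV[0][0]++ -> VV[0]=[2, 0, 0, 0], msg_vec=[2, 0, 0, 0]; VV[3]=max(VV[3],msg_vec) then VV[3][3]++ -> VV[3]=[2, 0, 0, 2]
Event 6: SEND 1->2: VV[1][1]++ -> VV[1]=[1, 3, 0, 0], msg_vec=[1, 3, 0, 0]; VV[2]=max(VV[2],msg_vec) then VV[2][2]++ -> VV[2]=[1, 3, 3, 1]
Event 7: LOCAL 1: VV[1][1]++ -> VV[1]=[1, 4, 0, 0]
Event 4 stamp: [1, 0, 0, 0]
Event 7 stamp: [1, 4, 0, 0]
[1, 0, 0, 0] <= [1, 4, 0, 0]? True
[1, 4, 0, 0] <= [1, 0, 0, 0]? False
Relation: before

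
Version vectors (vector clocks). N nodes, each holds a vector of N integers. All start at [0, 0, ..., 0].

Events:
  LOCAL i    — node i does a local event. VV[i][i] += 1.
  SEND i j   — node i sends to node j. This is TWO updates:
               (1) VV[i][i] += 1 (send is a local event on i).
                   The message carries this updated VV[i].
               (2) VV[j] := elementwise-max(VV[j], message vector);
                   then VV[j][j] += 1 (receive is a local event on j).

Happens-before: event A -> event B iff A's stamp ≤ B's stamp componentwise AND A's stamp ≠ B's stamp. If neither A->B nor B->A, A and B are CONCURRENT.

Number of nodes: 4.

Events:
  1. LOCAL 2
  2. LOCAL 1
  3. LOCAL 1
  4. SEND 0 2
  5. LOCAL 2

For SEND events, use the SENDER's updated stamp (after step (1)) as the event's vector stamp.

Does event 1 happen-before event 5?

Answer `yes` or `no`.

Initial: VV[0]=[0, 0, 0, 0]
Initial: VV[1]=[0, 0, 0, 0]
Initial: VV[2]=[0, 0, 0, 0]
Initial: VV[3]=[0, 0, 0, 0]
Event 1: LOCAL 2: VV[2][2]++ -> VV[2]=[0, 0, 1, 0]
Event 2: LOCAL 1: VV[1][1]++ -> VV[1]=[0, 1, 0, 0]
Event 3: LOCAL 1: VV[1][1]++ -> VV[1]=[0, 2, 0, 0]
Event 4: SEND 0->2: VV[0][0]++ -> VV[0]=[1, 0, 0, 0], msg_vec=[1, 0, 0, 0]; VV[2]=max(VV[2],msg_vec) then VV[2][2]++ -> VV[2]=[1, 0, 2, 0]
Event 5: LOCAL 2: VV[2][2]++ -> VV[2]=[1, 0, 3, 0]
Event 1 stamp: [0, 0, 1, 0]
Event 5 stamp: [1, 0, 3, 0]
[0, 0, 1, 0] <= [1, 0, 3, 0]? True. Equal? False. Happens-before: True

Answer: yes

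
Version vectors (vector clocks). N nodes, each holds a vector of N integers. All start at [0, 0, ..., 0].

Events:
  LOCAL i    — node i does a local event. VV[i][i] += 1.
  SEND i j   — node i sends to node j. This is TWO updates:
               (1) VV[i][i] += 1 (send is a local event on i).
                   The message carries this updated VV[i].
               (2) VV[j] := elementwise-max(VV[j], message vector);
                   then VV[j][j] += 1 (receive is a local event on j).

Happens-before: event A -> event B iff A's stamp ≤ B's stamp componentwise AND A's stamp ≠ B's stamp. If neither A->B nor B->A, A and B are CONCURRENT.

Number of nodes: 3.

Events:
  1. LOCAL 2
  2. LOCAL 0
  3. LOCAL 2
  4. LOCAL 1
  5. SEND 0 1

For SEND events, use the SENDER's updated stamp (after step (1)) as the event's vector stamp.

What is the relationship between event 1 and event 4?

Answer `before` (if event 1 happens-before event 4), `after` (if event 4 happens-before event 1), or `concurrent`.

Answer: concurrent

Derivation:
Initial: VV[0]=[0, 0, 0]
Initial: VV[1]=[0, 0, 0]
Initial: VV[2]=[0, 0, 0]
Event 1: LOCAL 2: VV[2][2]++ -> VV[2]=[0, 0, 1]
Event 2: LOCAL 0: VV[0][0]++ -> VV[0]=[1, 0, 0]
Event 3: LOCAL 2: VV[2][2]++ -> VV[2]=[0, 0, 2]
Event 4: LOCAL 1: VV[1][1]++ -> VV[1]=[0, 1, 0]
Event 5: SEND 0->1: VV[0][0]++ -> VV[0]=[2, 0, 0], msg_vec=[2, 0, 0]; VV[1]=max(VV[1],msg_vec) then VV[1][1]++ -> VV[1]=[2, 2, 0]
Event 1 stamp: [0, 0, 1]
Event 4 stamp: [0, 1, 0]
[0, 0, 1] <= [0, 1, 0]? False
[0, 1, 0] <= [0, 0, 1]? False
Relation: concurrent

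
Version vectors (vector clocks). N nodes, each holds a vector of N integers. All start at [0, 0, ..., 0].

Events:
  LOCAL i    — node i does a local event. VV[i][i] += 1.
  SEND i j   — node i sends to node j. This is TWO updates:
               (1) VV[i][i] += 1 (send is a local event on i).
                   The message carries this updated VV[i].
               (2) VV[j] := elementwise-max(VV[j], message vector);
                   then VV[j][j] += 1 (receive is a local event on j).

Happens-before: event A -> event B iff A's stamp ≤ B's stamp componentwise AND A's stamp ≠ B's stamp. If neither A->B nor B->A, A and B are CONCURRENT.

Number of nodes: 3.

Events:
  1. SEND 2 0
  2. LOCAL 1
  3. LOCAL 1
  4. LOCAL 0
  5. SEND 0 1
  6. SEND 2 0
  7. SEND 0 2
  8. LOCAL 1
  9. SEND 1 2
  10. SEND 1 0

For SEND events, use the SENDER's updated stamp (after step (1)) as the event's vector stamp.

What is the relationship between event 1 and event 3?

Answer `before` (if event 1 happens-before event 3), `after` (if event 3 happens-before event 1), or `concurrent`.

Answer: concurrent

Derivation:
Initial: VV[0]=[0, 0, 0]
Initial: VV[1]=[0, 0, 0]
Initial: VV[2]=[0, 0, 0]
Event 1: SEND 2->0: VV[2][2]++ -> VV[2]=[0, 0, 1], msg_vec=[0, 0, 1]; VV[0]=max(VV[0],msg_vec) then VV[0][0]++ -> VV[0]=[1, 0, 1]
Event 2: LOCAL 1: VV[1][1]++ -> VV[1]=[0, 1, 0]
Event 3: LOCAL 1: VV[1][1]++ -> VV[1]=[0, 2, 0]
Event 4: LOCAL 0: VV[0][0]++ -> VV[0]=[2, 0, 1]
Event 5: SEND 0->1: VV[0][0]++ -> VV[0]=[3, 0, 1], msg_vec=[3, 0, 1]; VV[1]=max(VV[1],msg_vec) then VV[1][1]++ -> VV[1]=[3, 3, 1]
Event 6: SEND 2->0: VV[2][2]++ -> VV[2]=[0, 0, 2], msg_vec=[0, 0, 2]; VV[0]=max(VV[0],msg_vec) then VV[0][0]++ -> VV[0]=[4, 0, 2]
Event 7: SEND 0->2: VV[0][0]++ -> VV[0]=[5, 0, 2], msg_vec=[5, 0, 2]; VV[2]=max(VV[2],msg_vec) then VV[2][2]++ -> VV[2]=[5, 0, 3]
Event 8: LOCAL 1: VV[1][1]++ -> VV[1]=[3, 4, 1]
Event 9: SEND 1->2: VV[1][1]++ -> VV[1]=[3, 5, 1], msg_vec=[3, 5, 1]; VV[2]=max(VV[2],msg_vec) then VV[2][2]++ -> VV[2]=[5, 5, 4]
Event 10: SEND 1->0: VV[1][1]++ -> VV[1]=[3, 6, 1], msg_vec=[3, 6, 1]; VV[0]=max(VV[0],msg_vec) then VV[0][0]++ -> VV[0]=[6, 6, 2]
Event 1 stamp: [0, 0, 1]
Event 3 stamp: [0, 2, 0]
[0, 0, 1] <= [0, 2, 0]? False
[0, 2, 0] <= [0, 0, 1]? False
Relation: concurrent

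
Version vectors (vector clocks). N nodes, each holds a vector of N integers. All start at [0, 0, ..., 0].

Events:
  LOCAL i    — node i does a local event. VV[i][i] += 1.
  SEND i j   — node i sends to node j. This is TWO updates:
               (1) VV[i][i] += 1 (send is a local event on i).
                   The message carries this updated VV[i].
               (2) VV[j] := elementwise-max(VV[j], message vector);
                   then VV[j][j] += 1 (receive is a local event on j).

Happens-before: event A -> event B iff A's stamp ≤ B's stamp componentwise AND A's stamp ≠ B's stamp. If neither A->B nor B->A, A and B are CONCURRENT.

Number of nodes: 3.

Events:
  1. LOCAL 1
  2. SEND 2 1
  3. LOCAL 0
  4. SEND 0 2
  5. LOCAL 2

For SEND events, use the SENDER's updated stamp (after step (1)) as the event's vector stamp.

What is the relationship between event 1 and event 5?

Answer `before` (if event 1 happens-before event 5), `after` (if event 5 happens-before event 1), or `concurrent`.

Answer: concurrent

Derivation:
Initial: VV[0]=[0, 0, 0]
Initial: VV[1]=[0, 0, 0]
Initial: VV[2]=[0, 0, 0]
Event 1: LOCAL 1: VV[1][1]++ -> VV[1]=[0, 1, 0]
Event 2: SEND 2->1: VV[2][2]++ -> VV[2]=[0, 0, 1], msg_vec=[0, 0, 1]; VV[1]=max(VV[1],msg_vec) then VV[1][1]++ -> VV[1]=[0, 2, 1]
Event 3: LOCAL 0: VV[0][0]++ -> VV[0]=[1, 0, 0]
Event 4: SEND 0->2: VV[0][0]++ -> VV[0]=[2, 0, 0], msg_vec=[2, 0, 0]; VV[2]=max(VV[2],msg_vec) then VV[2][2]++ -> VV[2]=[2, 0, 2]
Event 5: LOCAL 2: VV[2][2]++ -> VV[2]=[2, 0, 3]
Event 1 stamp: [0, 1, 0]
Event 5 stamp: [2, 0, 3]
[0, 1, 0] <= [2, 0, 3]? False
[2, 0, 3] <= [0, 1, 0]? False
Relation: concurrent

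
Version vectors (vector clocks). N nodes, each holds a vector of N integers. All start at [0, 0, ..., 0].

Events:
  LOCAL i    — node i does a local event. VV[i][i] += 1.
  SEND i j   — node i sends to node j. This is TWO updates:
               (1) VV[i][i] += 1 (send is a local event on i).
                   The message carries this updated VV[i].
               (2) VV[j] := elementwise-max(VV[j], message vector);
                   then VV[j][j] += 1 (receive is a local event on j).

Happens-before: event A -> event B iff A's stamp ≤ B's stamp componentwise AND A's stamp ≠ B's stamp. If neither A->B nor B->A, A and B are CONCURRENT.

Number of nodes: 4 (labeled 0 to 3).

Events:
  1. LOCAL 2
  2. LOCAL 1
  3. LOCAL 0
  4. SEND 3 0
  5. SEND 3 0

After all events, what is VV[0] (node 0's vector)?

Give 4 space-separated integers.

Answer: 3 0 0 2

Derivation:
Initial: VV[0]=[0, 0, 0, 0]
Initial: VV[1]=[0, 0, 0, 0]
Initial: VV[2]=[0, 0, 0, 0]
Initial: VV[3]=[0, 0, 0, 0]
Event 1: LOCAL 2: VV[2][2]++ -> VV[2]=[0, 0, 1, 0]
Event 2: LOCAL 1: VV[1][1]++ -> VV[1]=[0, 1, 0, 0]
Event 3: LOCAL 0: VV[0][0]++ -> VV[0]=[1, 0, 0, 0]
Event 4: SEND 3->0: VV[3][3]++ -> VV[3]=[0, 0, 0, 1], msg_vec=[0, 0, 0, 1]; VV[0]=max(VV[0],msg_vec) then VV[0][0]++ -> VV[0]=[2, 0, 0, 1]
Event 5: SEND 3->0: VV[3][3]++ -> VV[3]=[0, 0, 0, 2], msg_vec=[0, 0, 0, 2]; VV[0]=max(VV[0],msg_vec) then VV[0][0]++ -> VV[0]=[3, 0, 0, 2]
Final vectors: VV[0]=[3, 0, 0, 2]; VV[1]=[0, 1, 0, 0]; VV[2]=[0, 0, 1, 0]; VV[3]=[0, 0, 0, 2]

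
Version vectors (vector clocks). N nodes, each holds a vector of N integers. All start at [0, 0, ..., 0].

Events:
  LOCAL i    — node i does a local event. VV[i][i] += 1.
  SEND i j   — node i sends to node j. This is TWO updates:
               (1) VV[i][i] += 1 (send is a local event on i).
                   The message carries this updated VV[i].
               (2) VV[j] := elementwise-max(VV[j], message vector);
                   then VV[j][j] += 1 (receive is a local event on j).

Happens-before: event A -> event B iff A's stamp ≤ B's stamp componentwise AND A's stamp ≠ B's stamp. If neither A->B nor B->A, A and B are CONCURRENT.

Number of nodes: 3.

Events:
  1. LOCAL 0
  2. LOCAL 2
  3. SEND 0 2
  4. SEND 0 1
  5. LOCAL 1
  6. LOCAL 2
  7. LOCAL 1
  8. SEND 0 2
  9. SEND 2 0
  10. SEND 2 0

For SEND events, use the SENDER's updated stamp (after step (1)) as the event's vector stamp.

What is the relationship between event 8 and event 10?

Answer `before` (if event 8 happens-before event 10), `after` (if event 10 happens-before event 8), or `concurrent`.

Answer: before

Derivation:
Initial: VV[0]=[0, 0, 0]
Initial: VV[1]=[0, 0, 0]
Initial: VV[2]=[0, 0, 0]
Event 1: LOCAL 0: VV[0][0]++ -> VV[0]=[1, 0, 0]
Event 2: LOCAL 2: VV[2][2]++ -> VV[2]=[0, 0, 1]
Event 3: SEND 0->2: VV[0][0]++ -> VV[0]=[2, 0, 0], msg_vec=[2, 0, 0]; VV[2]=max(VV[2],msg_vec) then VV[2][2]++ -> VV[2]=[2, 0, 2]
Event 4: SEND 0->1: VV[0][0]++ -> VV[0]=[3, 0, 0], msg_vec=[3, 0, 0]; VV[1]=max(VV[1],msg_vec) then VV[1][1]++ -> VV[1]=[3, 1, 0]
Event 5: LOCAL 1: VV[1][1]++ -> VV[1]=[3, 2, 0]
Event 6: LOCAL 2: VV[2][2]++ -> VV[2]=[2, 0, 3]
Event 7: LOCAL 1: VV[1][1]++ -> VV[1]=[3, 3, 0]
Event 8: SEND 0->2: VV[0][0]++ -> VV[0]=[4, 0, 0], msg_vec=[4, 0, 0]; VV[2]=max(VV[2],msg_vec) then VV[2][2]++ -> VV[2]=[4, 0, 4]
Event 9: SEND 2->0: VV[2][2]++ -> VV[2]=[4, 0, 5], msg_vec=[4, 0, 5]; VV[0]=max(VV[0],msg_vec) then VV[0][0]++ -> VV[0]=[5, 0, 5]
Event 10: SEND 2->0: VV[2][2]++ -> VV[2]=[4, 0, 6], msg_vec=[4, 0, 6]; VV[0]=max(VV[0],msg_vec) then VV[0][0]++ -> VV[0]=[6, 0, 6]
Event 8 stamp: [4, 0, 0]
Event 10 stamp: [4, 0, 6]
[4, 0, 0] <= [4, 0, 6]? True
[4, 0, 6] <= [4, 0, 0]? False
Relation: before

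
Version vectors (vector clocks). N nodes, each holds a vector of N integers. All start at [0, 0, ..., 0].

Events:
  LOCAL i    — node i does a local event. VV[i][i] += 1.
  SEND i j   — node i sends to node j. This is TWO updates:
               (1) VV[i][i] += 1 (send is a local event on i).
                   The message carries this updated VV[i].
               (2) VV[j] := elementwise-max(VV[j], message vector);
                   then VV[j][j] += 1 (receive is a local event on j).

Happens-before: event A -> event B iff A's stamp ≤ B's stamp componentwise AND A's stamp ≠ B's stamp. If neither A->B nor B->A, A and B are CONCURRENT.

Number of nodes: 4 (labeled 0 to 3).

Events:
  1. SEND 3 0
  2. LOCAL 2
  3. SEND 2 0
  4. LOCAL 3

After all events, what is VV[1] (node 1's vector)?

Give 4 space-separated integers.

Answer: 0 0 0 0

Derivation:
Initial: VV[0]=[0, 0, 0, 0]
Initial: VV[1]=[0, 0, 0, 0]
Initial: VV[2]=[0, 0, 0, 0]
Initial: VV[3]=[0, 0, 0, 0]
Event 1: SEND 3->0: VV[3][3]++ -> VV[3]=[0, 0, 0, 1], msg_vec=[0, 0, 0, 1]; VV[0]=max(VV[0],msg_vec) then VV[0][0]++ -> VV[0]=[1, 0, 0, 1]
Event 2: LOCAL 2: VV[2][2]++ -> VV[2]=[0, 0, 1, 0]
Event 3: SEND 2->0: VV[2][2]++ -> VV[2]=[0, 0, 2, 0], msg_vec=[0, 0, 2, 0]; VV[0]=max(VV[0],msg_vec) then VV[0][0]++ -> VV[0]=[2, 0, 2, 1]
Event 4: LOCAL 3: VV[3][3]++ -> VV[3]=[0, 0, 0, 2]
Final vectors: VV[0]=[2, 0, 2, 1]; VV[1]=[0, 0, 0, 0]; VV[2]=[0, 0, 2, 0]; VV[3]=[0, 0, 0, 2]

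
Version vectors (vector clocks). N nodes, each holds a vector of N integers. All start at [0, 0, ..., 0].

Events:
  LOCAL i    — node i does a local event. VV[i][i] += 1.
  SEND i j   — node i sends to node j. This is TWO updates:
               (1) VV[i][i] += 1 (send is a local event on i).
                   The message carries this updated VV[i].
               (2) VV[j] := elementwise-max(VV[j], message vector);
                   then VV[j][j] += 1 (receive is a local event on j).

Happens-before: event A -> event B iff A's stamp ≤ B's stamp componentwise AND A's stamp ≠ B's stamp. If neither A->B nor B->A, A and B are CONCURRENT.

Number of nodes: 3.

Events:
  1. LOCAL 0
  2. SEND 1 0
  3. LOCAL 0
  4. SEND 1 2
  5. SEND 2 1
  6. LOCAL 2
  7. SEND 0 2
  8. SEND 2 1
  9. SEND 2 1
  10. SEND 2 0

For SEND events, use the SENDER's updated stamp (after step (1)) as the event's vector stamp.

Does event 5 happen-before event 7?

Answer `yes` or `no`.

Answer: no

Derivation:
Initial: VV[0]=[0, 0, 0]
Initial: VV[1]=[0, 0, 0]
Initial: VV[2]=[0, 0, 0]
Event 1: LOCAL 0: VV[0][0]++ -> VV[0]=[1, 0, 0]
Event 2: SEND 1->0: VV[1][1]++ -> VV[1]=[0, 1, 0], msg_vec=[0, 1, 0]; VV[0]=max(VV[0],msg_vec) then VV[0][0]++ -> VV[0]=[2, 1, 0]
Event 3: LOCAL 0: VV[0][0]++ -> VV[0]=[3, 1, 0]
Event 4: SEND 1->2: VV[1][1]++ -> VV[1]=[0, 2, 0], msg_vec=[0, 2, 0]; VV[2]=max(VV[2],msg_vec) then VV[2][2]++ -> VV[2]=[0, 2, 1]
Event 5: SEND 2->1: VV[2][2]++ -> VV[2]=[0, 2, 2], msg_vec=[0, 2, 2]; VV[1]=max(VV[1],msg_vec) then VV[1][1]++ -> VV[1]=[0, 3, 2]
Event 6: LOCAL 2: VV[2][2]++ -> VV[2]=[0, 2, 3]
Event 7: SEND 0->2: VV[0][0]++ -> VV[0]=[4, 1, 0], msg_vec=[4, 1, 0]; VV[2]=max(VV[2],msg_vec) then VV[2][2]++ -> VV[2]=[4, 2, 4]
Event 8: SEND 2->1: VV[2][2]++ -> VV[2]=[4, 2, 5], msg_vec=[4, 2, 5]; VV[1]=max(VV[1],msg_vec) then VV[1][1]++ -> VV[1]=[4, 4, 5]
Event 9: SEND 2->1: VV[2][2]++ -> VV[2]=[4, 2, 6], msg_vec=[4, 2, 6]; VV[1]=max(VV[1],msg_vec) then VV[1][1]++ -> VV[1]=[4, 5, 6]
Event 10: SEND 2->0: VV[2][2]++ -> VV[2]=[4, 2, 7], msg_vec=[4, 2, 7]; VV[0]=max(VV[0],msg_vec) then VV[0][0]++ -> VV[0]=[5, 2, 7]
Event 5 stamp: [0, 2, 2]
Event 7 stamp: [4, 1, 0]
[0, 2, 2] <= [4, 1, 0]? False. Equal? False. Happens-before: False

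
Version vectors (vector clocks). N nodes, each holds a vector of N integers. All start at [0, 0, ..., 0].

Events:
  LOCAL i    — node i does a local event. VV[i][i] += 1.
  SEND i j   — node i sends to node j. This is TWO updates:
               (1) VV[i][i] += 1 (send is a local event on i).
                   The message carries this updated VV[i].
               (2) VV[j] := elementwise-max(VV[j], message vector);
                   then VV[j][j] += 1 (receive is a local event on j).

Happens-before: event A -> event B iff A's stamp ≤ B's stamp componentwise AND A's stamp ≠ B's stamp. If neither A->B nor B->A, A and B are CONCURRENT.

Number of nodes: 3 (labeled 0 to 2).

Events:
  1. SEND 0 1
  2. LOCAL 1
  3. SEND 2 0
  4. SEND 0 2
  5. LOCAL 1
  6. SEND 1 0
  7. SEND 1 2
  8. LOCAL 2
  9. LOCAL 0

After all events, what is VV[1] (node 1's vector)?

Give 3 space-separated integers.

Initial: VV[0]=[0, 0, 0]
Initial: VV[1]=[0, 0, 0]
Initial: VV[2]=[0, 0, 0]
Event 1: SEND 0->1: VV[0][0]++ -> VV[0]=[1, 0, 0], msg_vec=[1, 0, 0]; VV[1]=max(VV[1],msg_vec) then VV[1][1]++ -> VV[1]=[1, 1, 0]
Event 2: LOCAL 1: VV[1][1]++ -> VV[1]=[1, 2, 0]
Event 3: SEND 2->0: VV[2][2]++ -> VV[2]=[0, 0, 1], msg_vec=[0, 0, 1]; VV[0]=max(VV[0],msg_vec) then VV[0][0]++ -> VV[0]=[2, 0, 1]
Event 4: SEND 0->2: VV[0][0]++ -> VV[0]=[3, 0, 1], msg_vec=[3, 0, 1]; VV[2]=max(VV[2],msg_vec) then VV[2][2]++ -> VV[2]=[3, 0, 2]
Event 5: LOCAL 1: VV[1][1]++ -> VV[1]=[1, 3, 0]
Event 6: SEND 1->0: VV[1][1]++ -> VV[1]=[1, 4, 0], msg_vec=[1, 4, 0]; VV[0]=max(VV[0],msg_vec) then VV[0][0]++ -> VV[0]=[4, 4, 1]
Event 7: SEND 1->2: VV[1][1]++ -> VV[1]=[1, 5, 0], msg_vec=[1, 5, 0]; VV[2]=max(VV[2],msg_vec) then VV[2][2]++ -> VV[2]=[3, 5, 3]
Event 8: LOCAL 2: VV[2][2]++ -> VV[2]=[3, 5, 4]
Event 9: LOCAL 0: VV[0][0]++ -> VV[0]=[5, 4, 1]
Final vectors: VV[0]=[5, 4, 1]; VV[1]=[1, 5, 0]; VV[2]=[3, 5, 4]

Answer: 1 5 0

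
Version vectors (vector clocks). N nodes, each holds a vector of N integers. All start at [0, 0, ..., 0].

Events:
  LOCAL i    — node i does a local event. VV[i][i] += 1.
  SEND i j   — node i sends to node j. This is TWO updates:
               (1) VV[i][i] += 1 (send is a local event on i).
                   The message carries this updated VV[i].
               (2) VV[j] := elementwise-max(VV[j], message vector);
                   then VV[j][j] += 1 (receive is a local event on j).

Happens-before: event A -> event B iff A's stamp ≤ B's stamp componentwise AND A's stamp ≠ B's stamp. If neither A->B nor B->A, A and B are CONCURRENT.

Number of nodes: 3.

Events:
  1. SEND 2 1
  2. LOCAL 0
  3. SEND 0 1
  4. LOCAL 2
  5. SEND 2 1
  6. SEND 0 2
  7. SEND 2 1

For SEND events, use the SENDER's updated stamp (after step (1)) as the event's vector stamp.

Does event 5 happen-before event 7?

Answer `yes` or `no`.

Answer: yes

Derivation:
Initial: VV[0]=[0, 0, 0]
Initial: VV[1]=[0, 0, 0]
Initial: VV[2]=[0, 0, 0]
Event 1: SEND 2->1: VV[2][2]++ -> VV[2]=[0, 0, 1], msg_vec=[0, 0, 1]; VV[1]=max(VV[1],msg_vec) then VV[1][1]++ -> VV[1]=[0, 1, 1]
Event 2: LOCAL 0: VV[0][0]++ -> VV[0]=[1, 0, 0]
Event 3: SEND 0->1: VV[0][0]++ -> VV[0]=[2, 0, 0], msg_vec=[2, 0, 0]; VV[1]=max(VV[1],msg_vec) then VV[1][1]++ -> VV[1]=[2, 2, 1]
Event 4: LOCAL 2: VV[2][2]++ -> VV[2]=[0, 0, 2]
Event 5: SEND 2->1: VV[2][2]++ -> VV[2]=[0, 0, 3], msg_vec=[0, 0, 3]; VV[1]=max(VV[1],msg_vec) then VV[1][1]++ -> VV[1]=[2, 3, 3]
Event 6: SEND 0->2: VV[0][0]++ -> VV[0]=[3, 0, 0], msg_vec=[3, 0, 0]; VV[2]=max(VV[2],msg_vec) then VV[2][2]++ -> VV[2]=[3, 0, 4]
Event 7: SEND 2->1: VV[2][2]++ -> VV[2]=[3, 0, 5], msg_vec=[3, 0, 5]; VV[1]=max(VV[1],msg_vec) then VV[1][1]++ -> VV[1]=[3, 4, 5]
Event 5 stamp: [0, 0, 3]
Event 7 stamp: [3, 0, 5]
[0, 0, 3] <= [3, 0, 5]? True. Equal? False. Happens-before: True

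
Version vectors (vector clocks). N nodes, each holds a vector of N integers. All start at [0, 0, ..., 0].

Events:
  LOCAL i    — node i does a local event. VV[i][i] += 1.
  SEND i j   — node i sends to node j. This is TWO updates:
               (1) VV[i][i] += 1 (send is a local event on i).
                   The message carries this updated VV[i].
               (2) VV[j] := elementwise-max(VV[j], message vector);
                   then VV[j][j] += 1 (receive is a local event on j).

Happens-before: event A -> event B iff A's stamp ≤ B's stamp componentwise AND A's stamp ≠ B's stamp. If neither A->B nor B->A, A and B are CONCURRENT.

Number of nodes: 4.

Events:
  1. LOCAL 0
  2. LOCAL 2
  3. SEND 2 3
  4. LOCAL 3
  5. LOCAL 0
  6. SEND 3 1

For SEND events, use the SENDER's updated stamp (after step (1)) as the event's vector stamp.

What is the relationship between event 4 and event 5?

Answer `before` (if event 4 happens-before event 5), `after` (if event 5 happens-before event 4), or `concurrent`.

Answer: concurrent

Derivation:
Initial: VV[0]=[0, 0, 0, 0]
Initial: VV[1]=[0, 0, 0, 0]
Initial: VV[2]=[0, 0, 0, 0]
Initial: VV[3]=[0, 0, 0, 0]
Event 1: LOCAL 0: VV[0][0]++ -> VV[0]=[1, 0, 0, 0]
Event 2: LOCAL 2: VV[2][2]++ -> VV[2]=[0, 0, 1, 0]
Event 3: SEND 2->3: VV[2][2]++ -> VV[2]=[0, 0, 2, 0], msg_vec=[0, 0, 2, 0]; VV[3]=max(VV[3],msg_vec) then VV[3][3]++ -> VV[3]=[0, 0, 2, 1]
Event 4: LOCAL 3: VV[3][3]++ -> VV[3]=[0, 0, 2, 2]
Event 5: LOCAL 0: VV[0][0]++ -> VV[0]=[2, 0, 0, 0]
Event 6: SEND 3->1: VV[3][3]++ -> VV[3]=[0, 0, 2, 3], msg_vec=[0, 0, 2, 3]; VV[1]=max(VV[1],msg_vec) then VV[1][1]++ -> VV[1]=[0, 1, 2, 3]
Event 4 stamp: [0, 0, 2, 2]
Event 5 stamp: [2, 0, 0, 0]
[0, 0, 2, 2] <= [2, 0, 0, 0]? False
[2, 0, 0, 0] <= [0, 0, 2, 2]? False
Relation: concurrent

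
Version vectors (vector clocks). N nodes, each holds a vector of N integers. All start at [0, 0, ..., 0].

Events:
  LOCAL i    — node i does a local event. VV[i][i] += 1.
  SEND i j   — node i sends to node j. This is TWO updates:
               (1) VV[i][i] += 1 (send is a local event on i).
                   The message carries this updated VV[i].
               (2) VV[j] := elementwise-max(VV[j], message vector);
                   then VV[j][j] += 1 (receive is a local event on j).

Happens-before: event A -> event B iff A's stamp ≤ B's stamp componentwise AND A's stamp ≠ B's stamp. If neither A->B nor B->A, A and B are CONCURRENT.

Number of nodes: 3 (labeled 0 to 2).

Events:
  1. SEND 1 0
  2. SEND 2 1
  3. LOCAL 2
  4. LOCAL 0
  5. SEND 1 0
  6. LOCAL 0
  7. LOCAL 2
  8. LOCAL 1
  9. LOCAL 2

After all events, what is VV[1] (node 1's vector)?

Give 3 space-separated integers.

Initial: VV[0]=[0, 0, 0]
Initial: VV[1]=[0, 0, 0]
Initial: VV[2]=[0, 0, 0]
Event 1: SEND 1->0: VV[1][1]++ -> VV[1]=[0, 1, 0], msg_vec=[0, 1, 0]; VV[0]=max(VV[0],msg_vec) then VV[0][0]++ -> VV[0]=[1, 1, 0]
Event 2: SEND 2->1: VV[2][2]++ -> VV[2]=[0, 0, 1], msg_vec=[0, 0, 1]; VV[1]=max(VV[1],msg_vec) then VV[1][1]++ -> VV[1]=[0, 2, 1]
Event 3: LOCAL 2: VV[2][2]++ -> VV[2]=[0, 0, 2]
Event 4: LOCAL 0: VV[0][0]++ -> VV[0]=[2, 1, 0]
Event 5: SEND 1->0: VV[1][1]++ -> VV[1]=[0, 3, 1], msg_vec=[0, 3, 1]; VV[0]=max(VV[0],msg_vec) then VV[0][0]++ -> VV[0]=[3, 3, 1]
Event 6: LOCAL 0: VV[0][0]++ -> VV[0]=[4, 3, 1]
Event 7: LOCAL 2: VV[2][2]++ -> VV[2]=[0, 0, 3]
Event 8: LOCAL 1: VV[1][1]++ -> VV[1]=[0, 4, 1]
Event 9: LOCAL 2: VV[2][2]++ -> VV[2]=[0, 0, 4]
Final vectors: VV[0]=[4, 3, 1]; VV[1]=[0, 4, 1]; VV[2]=[0, 0, 4]

Answer: 0 4 1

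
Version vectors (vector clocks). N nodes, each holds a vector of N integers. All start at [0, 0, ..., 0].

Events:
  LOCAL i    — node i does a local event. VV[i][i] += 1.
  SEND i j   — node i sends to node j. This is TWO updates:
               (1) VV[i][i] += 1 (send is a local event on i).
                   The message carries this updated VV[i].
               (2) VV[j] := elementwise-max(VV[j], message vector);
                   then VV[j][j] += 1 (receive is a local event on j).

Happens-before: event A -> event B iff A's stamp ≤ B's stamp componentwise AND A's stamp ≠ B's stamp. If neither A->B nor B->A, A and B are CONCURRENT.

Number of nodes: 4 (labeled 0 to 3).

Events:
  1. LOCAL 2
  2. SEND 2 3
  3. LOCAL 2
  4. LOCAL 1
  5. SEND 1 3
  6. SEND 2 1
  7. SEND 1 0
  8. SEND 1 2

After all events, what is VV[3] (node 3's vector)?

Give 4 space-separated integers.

Answer: 0 2 2 2

Derivation:
Initial: VV[0]=[0, 0, 0, 0]
Initial: VV[1]=[0, 0, 0, 0]
Initial: VV[2]=[0, 0, 0, 0]
Initial: VV[3]=[0, 0, 0, 0]
Event 1: LOCAL 2: VV[2][2]++ -> VV[2]=[0, 0, 1, 0]
Event 2: SEND 2->3: VV[2][2]++ -> VV[2]=[0, 0, 2, 0], msg_vec=[0, 0, 2, 0]; VV[3]=max(VV[3],msg_vec) then VV[3][3]++ -> VV[3]=[0, 0, 2, 1]
Event 3: LOCAL 2: VV[2][2]++ -> VV[2]=[0, 0, 3, 0]
Event 4: LOCAL 1: VV[1][1]++ -> VV[1]=[0, 1, 0, 0]
Event 5: SEND 1->3: VV[1][1]++ -> VV[1]=[0, 2, 0, 0], msg_vec=[0, 2, 0, 0]; VV[3]=max(VV[3],msg_vec) then VV[3][3]++ -> VV[3]=[0, 2, 2, 2]
Event 6: SEND 2->1: VV[2][2]++ -> VV[2]=[0, 0, 4, 0], msg_vec=[0, 0, 4, 0]; VV[1]=max(VV[1],msg_vec) then VV[1][1]++ -> VV[1]=[0, 3, 4, 0]
Event 7: SEND 1->0: VV[1][1]++ -> VV[1]=[0, 4, 4, 0], msg_vec=[0, 4, 4, 0]; VV[0]=max(VV[0],msg_vec) then VV[0][0]++ -> VV[0]=[1, 4, 4, 0]
Event 8: SEND 1->2: VV[1][1]++ -> VV[1]=[0, 5, 4, 0], msg_vec=[0, 5, 4, 0]; VV[2]=max(VV[2],msg_vec) then VV[2][2]++ -> VV[2]=[0, 5, 5, 0]
Final vectors: VV[0]=[1, 4, 4, 0]; VV[1]=[0, 5, 4, 0]; VV[2]=[0, 5, 5, 0]; VV[3]=[0, 2, 2, 2]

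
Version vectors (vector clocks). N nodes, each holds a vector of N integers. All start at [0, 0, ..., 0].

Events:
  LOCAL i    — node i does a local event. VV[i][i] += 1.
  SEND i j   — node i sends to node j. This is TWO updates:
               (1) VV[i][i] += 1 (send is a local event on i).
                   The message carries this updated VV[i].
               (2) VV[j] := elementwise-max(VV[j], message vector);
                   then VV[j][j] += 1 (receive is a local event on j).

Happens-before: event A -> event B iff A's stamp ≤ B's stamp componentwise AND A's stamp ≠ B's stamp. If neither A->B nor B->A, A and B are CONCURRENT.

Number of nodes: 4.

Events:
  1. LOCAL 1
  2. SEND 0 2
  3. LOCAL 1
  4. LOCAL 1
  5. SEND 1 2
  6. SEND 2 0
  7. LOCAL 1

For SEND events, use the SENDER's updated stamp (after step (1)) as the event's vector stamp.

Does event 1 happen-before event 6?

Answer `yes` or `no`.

Initial: VV[0]=[0, 0, 0, 0]
Initial: VV[1]=[0, 0, 0, 0]
Initial: VV[2]=[0, 0, 0, 0]
Initial: VV[3]=[0, 0, 0, 0]
Event 1: LOCAL 1: VV[1][1]++ -> VV[1]=[0, 1, 0, 0]
Event 2: SEND 0->2: VV[0][0]++ -> VV[0]=[1, 0, 0, 0], msg_vec=[1, 0, 0, 0]; VV[2]=max(VV[2],msg_vec) then VV[2][2]++ -> VV[2]=[1, 0, 1, 0]
Event 3: LOCAL 1: VV[1][1]++ -> VV[1]=[0, 2, 0, 0]
Event 4: LOCAL 1: VV[1][1]++ -> VV[1]=[0, 3, 0, 0]
Event 5: SEND 1->2: VV[1][1]++ -> VV[1]=[0, 4, 0, 0], msg_vec=[0, 4, 0, 0]; VV[2]=max(VV[2],msg_vec) then VV[2][2]++ -> VV[2]=[1, 4, 2, 0]
Event 6: SEND 2->0: VV[2][2]++ -> VV[2]=[1, 4, 3, 0], msg_vec=[1, 4, 3, 0]; VV[0]=max(VV[0],msg_vec) then VV[0][0]++ -> VV[0]=[2, 4, 3, 0]
Event 7: LOCAL 1: VV[1][1]++ -> VV[1]=[0, 5, 0, 0]
Event 1 stamp: [0, 1, 0, 0]
Event 6 stamp: [1, 4, 3, 0]
[0, 1, 0, 0] <= [1, 4, 3, 0]? True. Equal? False. Happens-before: True

Answer: yes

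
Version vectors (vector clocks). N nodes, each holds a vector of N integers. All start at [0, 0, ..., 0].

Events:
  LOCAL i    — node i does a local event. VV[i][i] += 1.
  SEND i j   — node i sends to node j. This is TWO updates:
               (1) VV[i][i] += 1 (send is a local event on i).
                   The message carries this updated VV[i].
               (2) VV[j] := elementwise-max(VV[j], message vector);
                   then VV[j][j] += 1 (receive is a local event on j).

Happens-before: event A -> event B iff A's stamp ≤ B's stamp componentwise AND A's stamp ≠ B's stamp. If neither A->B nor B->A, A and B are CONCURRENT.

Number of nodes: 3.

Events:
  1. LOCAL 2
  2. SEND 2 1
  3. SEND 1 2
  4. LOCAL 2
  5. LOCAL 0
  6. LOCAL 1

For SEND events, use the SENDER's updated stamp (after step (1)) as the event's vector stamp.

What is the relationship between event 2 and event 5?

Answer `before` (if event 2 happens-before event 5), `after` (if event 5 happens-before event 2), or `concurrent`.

Answer: concurrent

Derivation:
Initial: VV[0]=[0, 0, 0]
Initial: VV[1]=[0, 0, 0]
Initial: VV[2]=[0, 0, 0]
Event 1: LOCAL 2: VV[2][2]++ -> VV[2]=[0, 0, 1]
Event 2: SEND 2->1: VV[2][2]++ -> VV[2]=[0, 0, 2], msg_vec=[0, 0, 2]; VV[1]=max(VV[1],msg_vec) then VV[1][1]++ -> VV[1]=[0, 1, 2]
Event 3: SEND 1->2: VV[1][1]++ -> VV[1]=[0, 2, 2], msg_vec=[0, 2, 2]; VV[2]=max(VV[2],msg_vec) then VV[2][2]++ -> VV[2]=[0, 2, 3]
Event 4: LOCAL 2: VV[2][2]++ -> VV[2]=[0, 2, 4]
Event 5: LOCAL 0: VV[0][0]++ -> VV[0]=[1, 0, 0]
Event 6: LOCAL 1: VV[1][1]++ -> VV[1]=[0, 3, 2]
Event 2 stamp: [0, 0, 2]
Event 5 stamp: [1, 0, 0]
[0, 0, 2] <= [1, 0, 0]? False
[1, 0, 0] <= [0, 0, 2]? False
Relation: concurrent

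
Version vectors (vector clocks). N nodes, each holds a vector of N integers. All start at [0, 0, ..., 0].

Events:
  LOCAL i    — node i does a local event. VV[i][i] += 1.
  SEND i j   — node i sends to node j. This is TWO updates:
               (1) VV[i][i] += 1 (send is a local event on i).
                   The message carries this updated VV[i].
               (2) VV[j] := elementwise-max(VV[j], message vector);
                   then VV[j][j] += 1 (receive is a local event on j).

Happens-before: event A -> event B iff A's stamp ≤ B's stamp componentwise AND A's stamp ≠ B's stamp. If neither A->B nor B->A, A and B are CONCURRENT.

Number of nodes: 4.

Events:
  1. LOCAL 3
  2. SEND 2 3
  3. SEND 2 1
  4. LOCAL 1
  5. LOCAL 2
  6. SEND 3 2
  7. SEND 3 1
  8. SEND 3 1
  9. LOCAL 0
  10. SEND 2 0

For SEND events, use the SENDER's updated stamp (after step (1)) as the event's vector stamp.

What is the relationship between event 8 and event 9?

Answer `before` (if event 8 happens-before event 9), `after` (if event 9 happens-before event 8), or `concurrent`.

Answer: concurrent

Derivation:
Initial: VV[0]=[0, 0, 0, 0]
Initial: VV[1]=[0, 0, 0, 0]
Initial: VV[2]=[0, 0, 0, 0]
Initial: VV[3]=[0, 0, 0, 0]
Event 1: LOCAL 3: VV[3][3]++ -> VV[3]=[0, 0, 0, 1]
Event 2: SEND 2->3: VV[2][2]++ -> VV[2]=[0, 0, 1, 0], msg_vec=[0, 0, 1, 0]; VV[3]=max(VV[3],msg_vec) then VV[3][3]++ -> VV[3]=[0, 0, 1, 2]
Event 3: SEND 2->1: VV[2][2]++ -> VV[2]=[0, 0, 2, 0], msg_vec=[0, 0, 2, 0]; VV[1]=max(VV[1],msg_vec) then VV[1][1]++ -> VV[1]=[0, 1, 2, 0]
Event 4: LOCAL 1: VV[1][1]++ -> VV[1]=[0, 2, 2, 0]
Event 5: LOCAL 2: VV[2][2]++ -> VV[2]=[0, 0, 3, 0]
Event 6: SEND 3->2: VV[3][3]++ -> VV[3]=[0, 0, 1, 3], msg_vec=[0, 0, 1, 3]; VV[2]=max(VV[2],msg_vec) then VV[2][2]++ -> VV[2]=[0, 0, 4, 3]
Event 7: SEND 3->1: VV[3][3]++ -> VV[3]=[0, 0, 1, 4], msg_vec=[0, 0, 1, 4]; VV[1]=max(VV[1],msg_vec) then VV[1][1]++ -> VV[1]=[0, 3, 2, 4]
Event 8: SEND 3->1: VV[3][3]++ -> VV[3]=[0, 0, 1, 5], msg_vec=[0, 0, 1, 5]; VV[1]=max(VV[1],msg_vec) then VV[1][1]++ -> VV[1]=[0, 4, 2, 5]
Event 9: LOCAL 0: VV[0][0]++ -> VV[0]=[1, 0, 0, 0]
Event 10: SEND 2->0: VV[2][2]++ -> VV[2]=[0, 0, 5, 3], msg_vec=[0, 0, 5, 3]; VV[0]=max(VV[0],msg_vec) then VV[0][0]++ -> VV[0]=[2, 0, 5, 3]
Event 8 stamp: [0, 0, 1, 5]
Event 9 stamp: [1, 0, 0, 0]
[0, 0, 1, 5] <= [1, 0, 0, 0]? False
[1, 0, 0, 0] <= [0, 0, 1, 5]? False
Relation: concurrent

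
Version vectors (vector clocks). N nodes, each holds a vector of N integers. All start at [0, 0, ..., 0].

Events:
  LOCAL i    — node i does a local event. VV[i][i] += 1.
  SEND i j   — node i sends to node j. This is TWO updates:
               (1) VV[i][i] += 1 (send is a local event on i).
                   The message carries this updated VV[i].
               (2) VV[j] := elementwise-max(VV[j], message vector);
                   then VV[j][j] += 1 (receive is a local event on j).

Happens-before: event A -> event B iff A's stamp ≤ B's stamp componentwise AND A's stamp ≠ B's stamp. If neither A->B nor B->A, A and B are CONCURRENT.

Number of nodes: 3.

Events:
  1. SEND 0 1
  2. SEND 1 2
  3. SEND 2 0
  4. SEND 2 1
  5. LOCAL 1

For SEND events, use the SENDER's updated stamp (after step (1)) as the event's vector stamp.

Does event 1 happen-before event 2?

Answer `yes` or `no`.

Initial: VV[0]=[0, 0, 0]
Initial: VV[1]=[0, 0, 0]
Initial: VV[2]=[0, 0, 0]
Event 1: SEND 0->1: VV[0][0]++ -> VV[0]=[1, 0, 0], msg_vec=[1, 0, 0]; VV[1]=max(VV[1],msg_vec) then VV[1][1]++ -> VV[1]=[1, 1, 0]
Event 2: SEND 1->2: VV[1][1]++ -> VV[1]=[1, 2, 0], msg_vec=[1, 2, 0]; VV[2]=max(VV[2],msg_vec) then VV[2][2]++ -> VV[2]=[1, 2, 1]
Event 3: SEND 2->0: VV[2][2]++ -> VV[2]=[1, 2, 2], msg_vec=[1, 2, 2]; VV[0]=max(VV[0],msg_vec) then VV[0][0]++ -> VV[0]=[2, 2, 2]
Event 4: SEND 2->1: VV[2][2]++ -> VV[2]=[1, 2, 3], msg_vec=[1, 2, 3]; VV[1]=max(VV[1],msg_vec) then VV[1][1]++ -> VV[1]=[1, 3, 3]
Event 5: LOCAL 1: VV[1][1]++ -> VV[1]=[1, 4, 3]
Event 1 stamp: [1, 0, 0]
Event 2 stamp: [1, 2, 0]
[1, 0, 0] <= [1, 2, 0]? True. Equal? False. Happens-before: True

Answer: yes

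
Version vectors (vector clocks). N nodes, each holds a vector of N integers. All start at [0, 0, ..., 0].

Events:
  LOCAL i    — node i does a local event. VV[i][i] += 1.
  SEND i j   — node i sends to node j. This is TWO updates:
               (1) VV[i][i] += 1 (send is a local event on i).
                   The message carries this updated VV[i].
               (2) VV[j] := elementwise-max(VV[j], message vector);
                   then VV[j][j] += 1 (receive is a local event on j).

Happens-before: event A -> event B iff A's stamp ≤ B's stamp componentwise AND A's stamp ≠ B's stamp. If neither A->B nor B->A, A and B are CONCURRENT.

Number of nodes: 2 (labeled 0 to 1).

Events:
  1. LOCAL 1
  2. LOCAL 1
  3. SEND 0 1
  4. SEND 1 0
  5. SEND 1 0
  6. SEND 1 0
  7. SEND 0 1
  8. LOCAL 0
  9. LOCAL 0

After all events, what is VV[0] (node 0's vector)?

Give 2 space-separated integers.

Initial: VV[0]=[0, 0]
Initial: VV[1]=[0, 0]
Event 1: LOCAL 1: VV[1][1]++ -> VV[1]=[0, 1]
Event 2: LOCAL 1: VV[1][1]++ -> VV[1]=[0, 2]
Event 3: SEND 0->1: VV[0][0]++ -> VV[0]=[1, 0], msg_vec=[1, 0]; VV[1]=max(VV[1],msg_vec) then VV[1][1]++ -> VV[1]=[1, 3]
Event 4: SEND 1->0: VV[1][1]++ -> VV[1]=[1, 4], msg_vec=[1, 4]; VV[0]=max(VV[0],msg_vec) then VV[0][0]++ -> VV[0]=[2, 4]
Event 5: SEND 1->0: VV[1][1]++ -> VV[1]=[1, 5], msg_vec=[1, 5]; VV[0]=max(VV[0],msg_vec) then VV[0][0]++ -> VV[0]=[3, 5]
Event 6: SEND 1->0: VV[1][1]++ -> VV[1]=[1, 6], msg_vec=[1, 6]; VV[0]=max(VV[0],msg_vec) then VV[0][0]++ -> VV[0]=[4, 6]
Event 7: SEND 0->1: VV[0][0]++ -> VV[0]=[5, 6], msg_vec=[5, 6]; VV[1]=max(VV[1],msg_vec) then VV[1][1]++ -> VV[1]=[5, 7]
Event 8: LOCAL 0: VV[0][0]++ -> VV[0]=[6, 6]
Event 9: LOCAL 0: VV[0][0]++ -> VV[0]=[7, 6]
Final vectors: VV[0]=[7, 6]; VV[1]=[5, 7]

Answer: 7 6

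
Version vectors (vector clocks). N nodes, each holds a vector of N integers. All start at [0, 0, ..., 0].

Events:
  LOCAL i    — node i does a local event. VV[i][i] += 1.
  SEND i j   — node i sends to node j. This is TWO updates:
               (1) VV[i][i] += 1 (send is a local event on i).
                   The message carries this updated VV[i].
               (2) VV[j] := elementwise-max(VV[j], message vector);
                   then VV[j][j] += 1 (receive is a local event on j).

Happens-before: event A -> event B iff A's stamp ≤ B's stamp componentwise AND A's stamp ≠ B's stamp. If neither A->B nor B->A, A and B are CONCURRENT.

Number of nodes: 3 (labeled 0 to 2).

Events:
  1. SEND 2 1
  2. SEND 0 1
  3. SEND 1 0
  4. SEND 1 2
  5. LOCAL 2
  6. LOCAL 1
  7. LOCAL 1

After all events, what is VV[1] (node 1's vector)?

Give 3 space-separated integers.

Initial: VV[0]=[0, 0, 0]
Initial: VV[1]=[0, 0, 0]
Initial: VV[2]=[0, 0, 0]
Event 1: SEND 2->1: VV[2][2]++ -> VV[2]=[0, 0, 1], msg_vec=[0, 0, 1]; VV[1]=max(VV[1],msg_vec) then VV[1][1]++ -> VV[1]=[0, 1, 1]
Event 2: SEND 0->1: VV[0][0]++ -> VV[0]=[1, 0, 0], msg_vec=[1, 0, 0]; VV[1]=max(VV[1],msg_vec) then VV[1][1]++ -> VV[1]=[1, 2, 1]
Event 3: SEND 1->0: VV[1][1]++ -> VV[1]=[1, 3, 1], msg_vec=[1, 3, 1]; VV[0]=max(VV[0],msg_vec) then VV[0][0]++ -> VV[0]=[2, 3, 1]
Event 4: SEND 1->2: VV[1][1]++ -> VV[1]=[1, 4, 1], msg_vec=[1, 4, 1]; VV[2]=max(VV[2],msg_vec) then VV[2][2]++ -> VV[2]=[1, 4, 2]
Event 5: LOCAL 2: VV[2][2]++ -> VV[2]=[1, 4, 3]
Event 6: LOCAL 1: VV[1][1]++ -> VV[1]=[1, 5, 1]
Event 7: LOCAL 1: VV[1][1]++ -> VV[1]=[1, 6, 1]
Final vectors: VV[0]=[2, 3, 1]; VV[1]=[1, 6, 1]; VV[2]=[1, 4, 3]

Answer: 1 6 1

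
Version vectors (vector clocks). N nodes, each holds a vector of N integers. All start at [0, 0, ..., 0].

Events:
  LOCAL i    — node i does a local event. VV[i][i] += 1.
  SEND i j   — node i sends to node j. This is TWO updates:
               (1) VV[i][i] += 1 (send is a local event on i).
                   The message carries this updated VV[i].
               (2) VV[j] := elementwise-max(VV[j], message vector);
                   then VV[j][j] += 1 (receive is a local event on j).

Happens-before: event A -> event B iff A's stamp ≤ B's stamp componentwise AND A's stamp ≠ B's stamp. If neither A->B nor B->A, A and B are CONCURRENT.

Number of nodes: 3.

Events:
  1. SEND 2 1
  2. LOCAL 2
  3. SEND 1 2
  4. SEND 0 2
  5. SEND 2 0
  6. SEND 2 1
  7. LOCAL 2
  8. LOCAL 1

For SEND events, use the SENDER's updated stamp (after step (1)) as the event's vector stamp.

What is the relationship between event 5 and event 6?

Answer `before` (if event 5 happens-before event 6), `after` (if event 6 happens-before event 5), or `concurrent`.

Initial: VV[0]=[0, 0, 0]
Initial: VV[1]=[0, 0, 0]
Initial: VV[2]=[0, 0, 0]
Event 1: SEND 2->1: VV[2][2]++ -> VV[2]=[0, 0, 1], msg_vec=[0, 0, 1]; VV[1]=max(VV[1],msg_vec) then VV[1][1]++ -> VV[1]=[0, 1, 1]
Event 2: LOCAL 2: VV[2][2]++ -> VV[2]=[0, 0, 2]
Event 3: SEND 1->2: VV[1][1]++ -> VV[1]=[0, 2, 1], msg_vec=[0, 2, 1]; VV[2]=max(VV[2],msg_vec) then VV[2][2]++ -> VV[2]=[0, 2, 3]
Event 4: SEND 0->2: VV[0][0]++ -> VV[0]=[1, 0, 0], msg_vec=[1, 0, 0]; VV[2]=max(VV[2],msg_vec) then VV[2][2]++ -> VV[2]=[1, 2, 4]
Event 5: SEND 2->0: VV[2][2]++ -> VV[2]=[1, 2, 5], msg_vec=[1, 2, 5]; VV[0]=max(VV[0],msg_vec) then VV[0][0]++ -> VV[0]=[2, 2, 5]
Event 6: SEND 2->1: VV[2][2]++ -> VV[2]=[1, 2, 6], msg_vec=[1, 2, 6]; VV[1]=max(VV[1],msg_vec) then VV[1][1]++ -> VV[1]=[1, 3, 6]
Event 7: LOCAL 2: VV[2][2]++ -> VV[2]=[1, 2, 7]
Event 8: LOCAL 1: VV[1][1]++ -> VV[1]=[1, 4, 6]
Event 5 stamp: [1, 2, 5]
Event 6 stamp: [1, 2, 6]
[1, 2, 5] <= [1, 2, 6]? True
[1, 2, 6] <= [1, 2, 5]? False
Relation: before

Answer: before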